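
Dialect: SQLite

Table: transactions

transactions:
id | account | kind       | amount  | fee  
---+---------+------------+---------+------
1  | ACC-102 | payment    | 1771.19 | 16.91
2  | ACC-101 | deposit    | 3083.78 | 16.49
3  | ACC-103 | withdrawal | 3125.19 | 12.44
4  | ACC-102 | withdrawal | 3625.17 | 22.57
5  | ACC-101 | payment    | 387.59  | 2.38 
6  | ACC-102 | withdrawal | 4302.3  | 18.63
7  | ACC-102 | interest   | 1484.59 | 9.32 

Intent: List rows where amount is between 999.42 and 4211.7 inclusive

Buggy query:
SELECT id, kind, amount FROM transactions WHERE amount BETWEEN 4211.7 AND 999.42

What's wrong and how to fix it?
Bug: BETWEEN expects the lower bound first; with 4211.7 AND 999.42 the range is empty

Fix: Write BETWEEN 999.42 AND 4211.7

Corrected query:
SELECT id, kind, amount FROM transactions WHERE amount BETWEEN 999.42 AND 4211.7

Result:
id | kind       | amount 
---+------------+--------
1  | payment    | 1771.19
2  | deposit    | 3083.78
3  | withdrawal | 3125.19
4  | withdrawal | 3625.17
7  | interest   | 1484.59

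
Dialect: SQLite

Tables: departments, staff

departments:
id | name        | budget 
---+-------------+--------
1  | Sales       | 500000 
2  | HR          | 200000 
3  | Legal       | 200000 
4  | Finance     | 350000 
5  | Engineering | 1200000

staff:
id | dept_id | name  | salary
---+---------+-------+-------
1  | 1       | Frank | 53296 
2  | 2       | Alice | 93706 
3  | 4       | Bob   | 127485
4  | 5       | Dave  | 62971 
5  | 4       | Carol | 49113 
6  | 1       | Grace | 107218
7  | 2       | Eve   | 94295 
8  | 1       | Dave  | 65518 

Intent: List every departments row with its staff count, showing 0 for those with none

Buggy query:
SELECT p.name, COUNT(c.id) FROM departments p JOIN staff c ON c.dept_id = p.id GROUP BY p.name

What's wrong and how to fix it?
Bug: An inner join excludes parents with zero children

Fix: Use LEFT JOIN so parents without children still appear (COUNT(c.id) gives 0)

Corrected query:
SELECT p.name, COUNT(c.id) FROM departments p LEFT JOIN staff c ON c.dept_id = p.id GROUP BY p.name

Result:
name        | COUNT(c.id)
------------+------------
Engineering | 1          
Finance     | 2          
HR          | 2          
Legal       | 0          
Sales       | 3          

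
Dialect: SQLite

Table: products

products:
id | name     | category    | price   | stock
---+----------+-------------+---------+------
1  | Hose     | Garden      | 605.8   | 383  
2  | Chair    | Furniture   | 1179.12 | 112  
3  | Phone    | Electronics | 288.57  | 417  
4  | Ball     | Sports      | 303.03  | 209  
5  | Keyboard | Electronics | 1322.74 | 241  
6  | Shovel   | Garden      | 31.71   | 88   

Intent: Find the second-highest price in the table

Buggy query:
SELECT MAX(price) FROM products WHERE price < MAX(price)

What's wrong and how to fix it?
Bug: MAX(price) on the right of the comparison is an aggregate-in-WHERE error

Fix: Put the inner MAX in a scalar subquery

Corrected query:
SELECT MAX(price) FROM products WHERE price < (SELECT MAX(price) FROM products)

Result:
MAX(price)
----------
1179.12   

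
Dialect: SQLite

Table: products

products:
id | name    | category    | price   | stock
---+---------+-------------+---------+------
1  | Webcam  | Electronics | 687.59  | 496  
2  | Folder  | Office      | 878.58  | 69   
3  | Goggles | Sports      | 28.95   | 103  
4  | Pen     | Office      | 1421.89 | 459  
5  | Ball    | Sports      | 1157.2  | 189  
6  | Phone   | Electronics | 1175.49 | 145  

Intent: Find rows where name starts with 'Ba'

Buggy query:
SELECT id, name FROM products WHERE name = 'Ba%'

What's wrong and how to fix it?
Bug: Wildcards only work with LIKE; '=' treats '%' as a literal character

Fix: Use LIKE for wildcard pattern matching

Corrected query:
SELECT id, name FROM products WHERE name LIKE 'Ba%'

Result:
id | name
---+-----
5  | Ball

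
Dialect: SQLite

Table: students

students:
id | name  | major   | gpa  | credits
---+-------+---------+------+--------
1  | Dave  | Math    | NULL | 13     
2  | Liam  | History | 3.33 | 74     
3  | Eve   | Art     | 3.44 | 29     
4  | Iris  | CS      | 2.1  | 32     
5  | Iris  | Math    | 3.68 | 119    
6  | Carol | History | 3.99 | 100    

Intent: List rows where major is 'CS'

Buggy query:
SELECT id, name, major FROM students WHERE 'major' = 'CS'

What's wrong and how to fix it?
Bug: Single quotes denote string literals in SQL; the column name is being compared as a constant string

Fix: Remove the quotes around the column name (or use double quotes for an identifier)

Corrected query:
SELECT id, name, major FROM students WHERE major = 'CS'

Result:
id | name | major
---+------+------
4  | Iris | CS   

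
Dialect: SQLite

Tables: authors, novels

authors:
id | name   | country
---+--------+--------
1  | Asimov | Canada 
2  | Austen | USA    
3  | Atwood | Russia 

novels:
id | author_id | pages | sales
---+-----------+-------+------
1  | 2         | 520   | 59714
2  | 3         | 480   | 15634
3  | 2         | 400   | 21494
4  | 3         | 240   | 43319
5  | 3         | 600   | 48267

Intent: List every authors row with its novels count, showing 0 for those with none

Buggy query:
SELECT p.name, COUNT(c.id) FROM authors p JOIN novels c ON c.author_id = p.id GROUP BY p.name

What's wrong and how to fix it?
Bug: An inner join excludes parents with zero children

Fix: Switch to LEFT JOIN to retain unmatched parent rows

Corrected query:
SELECT p.name, COUNT(c.id) FROM authors p LEFT JOIN novels c ON c.author_id = p.id GROUP BY p.name

Result:
name   | COUNT(c.id)
-------+------------
Asimov | 0          
Atwood | 3          
Austen | 2          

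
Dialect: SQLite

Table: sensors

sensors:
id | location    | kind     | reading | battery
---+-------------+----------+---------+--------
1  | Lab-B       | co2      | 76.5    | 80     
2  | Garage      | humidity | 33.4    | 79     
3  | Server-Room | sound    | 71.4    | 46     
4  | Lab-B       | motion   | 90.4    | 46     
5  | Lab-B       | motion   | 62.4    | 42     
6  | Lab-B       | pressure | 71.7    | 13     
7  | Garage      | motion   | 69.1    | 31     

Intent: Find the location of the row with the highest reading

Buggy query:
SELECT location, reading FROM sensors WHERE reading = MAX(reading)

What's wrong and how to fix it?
Bug: MAX(reading) is an aggregate and cannot be used directly in WHERE

Fix: Wrap MAX in a scalar subquery so WHERE compares against a single value

Corrected query:
SELECT location, reading FROM sensors WHERE reading = (SELECT MAX(reading) FROM sensors)

Result:
location | reading
---------+--------
Lab-B    | 90.4   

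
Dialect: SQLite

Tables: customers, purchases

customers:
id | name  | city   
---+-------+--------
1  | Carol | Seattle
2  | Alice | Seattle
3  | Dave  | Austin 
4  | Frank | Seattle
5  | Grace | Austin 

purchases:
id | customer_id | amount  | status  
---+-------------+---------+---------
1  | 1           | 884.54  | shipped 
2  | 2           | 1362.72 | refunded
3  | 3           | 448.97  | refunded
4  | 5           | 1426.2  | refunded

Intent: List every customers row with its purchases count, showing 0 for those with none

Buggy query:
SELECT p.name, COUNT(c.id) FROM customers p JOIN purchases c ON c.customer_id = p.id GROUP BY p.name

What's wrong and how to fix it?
Bug: An inner join excludes parents with zero children

Fix: Use LEFT JOIN so parents without children still appear (COUNT(c.id) gives 0)

Corrected query:
SELECT p.name, COUNT(c.id) FROM customers p LEFT JOIN purchases c ON c.customer_id = p.id GROUP BY p.name

Result:
name  | COUNT(c.id)
------+------------
Alice | 1          
Carol | 1          
Dave  | 1          
Frank | 0          
Grace | 1          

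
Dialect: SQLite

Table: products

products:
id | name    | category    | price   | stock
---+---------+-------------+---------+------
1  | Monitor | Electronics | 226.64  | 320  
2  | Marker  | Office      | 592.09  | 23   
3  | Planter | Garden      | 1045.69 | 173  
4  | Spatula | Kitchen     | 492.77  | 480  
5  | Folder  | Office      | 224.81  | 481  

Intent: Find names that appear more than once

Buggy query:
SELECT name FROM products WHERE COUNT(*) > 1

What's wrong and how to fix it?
Bug: COUNT(*) is an aggregate and cannot be used in WHERE

Fix: Group first, then use HAVING for the count condition

Corrected query:
SELECT name FROM products GROUP BY name HAVING COUNT(*) > 1

Result:
(no rows)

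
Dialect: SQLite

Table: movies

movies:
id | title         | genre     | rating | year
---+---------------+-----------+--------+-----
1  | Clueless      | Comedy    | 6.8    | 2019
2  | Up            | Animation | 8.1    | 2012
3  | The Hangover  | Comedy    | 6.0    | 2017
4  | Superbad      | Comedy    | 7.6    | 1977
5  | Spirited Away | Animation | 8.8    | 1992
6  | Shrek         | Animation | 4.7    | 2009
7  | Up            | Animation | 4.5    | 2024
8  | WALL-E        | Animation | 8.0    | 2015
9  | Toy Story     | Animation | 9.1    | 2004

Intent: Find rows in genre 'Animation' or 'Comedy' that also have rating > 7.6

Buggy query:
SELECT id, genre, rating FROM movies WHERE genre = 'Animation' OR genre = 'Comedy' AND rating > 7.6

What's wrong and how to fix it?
Bug: Without parentheses, AND is evaluated before OR, so the rating filter only applies to the 'Comedy' branch

Fix: Group the OR with parentheses (or use IN), then AND the threshold

Corrected query:
SELECT id, genre, rating FROM movies WHERE (genre = 'Animation' OR genre = 'Comedy') AND rating > 7.6

Result:
id | genre     | rating
---+-----------+-------
2  | Animation | 8.1   
5  | Animation | 8.8   
8  | Animation | 8     
9  | Animation | 9.1   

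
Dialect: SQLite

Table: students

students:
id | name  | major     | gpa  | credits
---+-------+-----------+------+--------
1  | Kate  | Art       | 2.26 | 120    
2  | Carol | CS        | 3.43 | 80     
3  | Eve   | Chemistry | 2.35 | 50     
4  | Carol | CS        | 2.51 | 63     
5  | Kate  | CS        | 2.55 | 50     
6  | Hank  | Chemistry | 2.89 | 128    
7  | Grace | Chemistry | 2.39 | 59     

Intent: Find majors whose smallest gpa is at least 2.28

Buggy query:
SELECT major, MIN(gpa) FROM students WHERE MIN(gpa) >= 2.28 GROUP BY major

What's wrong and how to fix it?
Bug: Aggregates like MIN are computed per group after WHERE runs

Fix: Use HAVING for the per-group MIN condition

Corrected query:
SELECT major, MIN(gpa) FROM students GROUP BY major HAVING MIN(gpa) >= 2.28

Result:
major     | MIN(gpa)
----------+---------
CS        | 2.51    
Chemistry | 2.35    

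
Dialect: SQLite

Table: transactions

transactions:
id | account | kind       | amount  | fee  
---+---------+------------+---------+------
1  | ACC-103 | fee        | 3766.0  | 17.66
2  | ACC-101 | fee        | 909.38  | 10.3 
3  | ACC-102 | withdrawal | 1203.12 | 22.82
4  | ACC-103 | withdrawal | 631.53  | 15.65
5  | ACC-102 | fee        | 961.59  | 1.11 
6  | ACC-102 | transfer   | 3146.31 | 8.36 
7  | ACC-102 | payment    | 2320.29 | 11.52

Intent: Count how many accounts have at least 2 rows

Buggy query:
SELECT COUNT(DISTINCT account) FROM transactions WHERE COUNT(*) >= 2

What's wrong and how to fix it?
Bug: WHERE filters individual rows, not groups, so a group-level COUNT is invalid there

Fix: Use a subquery that GROUPs and filters with HAVING, then count its rows

Corrected query:
SELECT COUNT(*) FROM (SELECT account FROM transactions GROUP BY account HAVING COUNT(*) >= 2)

Result:
COUNT(*)
--------
2       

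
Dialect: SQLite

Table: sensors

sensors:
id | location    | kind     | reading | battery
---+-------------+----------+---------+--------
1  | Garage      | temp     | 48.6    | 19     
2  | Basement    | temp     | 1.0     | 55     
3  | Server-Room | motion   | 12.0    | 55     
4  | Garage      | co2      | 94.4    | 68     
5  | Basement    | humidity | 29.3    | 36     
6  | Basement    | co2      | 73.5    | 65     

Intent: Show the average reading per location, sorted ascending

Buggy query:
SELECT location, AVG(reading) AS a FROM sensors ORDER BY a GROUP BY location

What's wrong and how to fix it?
Bug: GROUP BY must precede ORDER BY

Fix: Reorder: SELECT … FROM … GROUP BY … ORDER BY …

Corrected query:
SELECT location, AVG(reading) AS a FROM sensors GROUP BY location ORDER BY a

Result:
location    | a   
------------+-----
Server-Room | 12  
Basement    | 34.6
Garage      | 71.5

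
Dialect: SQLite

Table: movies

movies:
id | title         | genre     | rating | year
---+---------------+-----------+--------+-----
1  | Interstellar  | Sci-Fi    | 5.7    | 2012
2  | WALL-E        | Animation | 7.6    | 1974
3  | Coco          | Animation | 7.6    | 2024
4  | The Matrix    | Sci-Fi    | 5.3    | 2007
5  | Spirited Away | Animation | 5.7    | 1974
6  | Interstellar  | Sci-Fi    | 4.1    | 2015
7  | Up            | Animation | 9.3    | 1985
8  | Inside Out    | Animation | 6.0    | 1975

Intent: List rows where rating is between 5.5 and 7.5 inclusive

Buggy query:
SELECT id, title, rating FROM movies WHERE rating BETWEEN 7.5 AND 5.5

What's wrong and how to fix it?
Bug: BETWEEN expects the lower bound first; with 7.5 AND 5.5 the range is empty

Fix: Swap the bounds so the smaller value comes first

Corrected query:
SELECT id, title, rating FROM movies WHERE rating BETWEEN 5.5 AND 7.5

Result:
id | title         | rating
---+---------------+-------
1  | Interstellar  | 5.7   
5  | Spirited Away | 5.7   
8  | Inside Out    | 6     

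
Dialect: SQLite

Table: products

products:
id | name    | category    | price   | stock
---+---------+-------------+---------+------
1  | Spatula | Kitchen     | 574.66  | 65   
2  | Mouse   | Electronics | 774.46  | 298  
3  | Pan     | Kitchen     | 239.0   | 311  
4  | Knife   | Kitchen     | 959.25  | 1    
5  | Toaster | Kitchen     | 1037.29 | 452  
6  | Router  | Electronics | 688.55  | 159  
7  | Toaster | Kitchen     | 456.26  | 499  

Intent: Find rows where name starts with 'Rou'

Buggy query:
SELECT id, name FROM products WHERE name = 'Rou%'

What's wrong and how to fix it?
Bug: Wildcards only work with LIKE; '=' treats '%' as a literal character

Fix: Use LIKE for wildcard pattern matching

Corrected query:
SELECT id, name FROM products WHERE name LIKE 'Rou%'

Result:
id | name  
---+-------
6  | Router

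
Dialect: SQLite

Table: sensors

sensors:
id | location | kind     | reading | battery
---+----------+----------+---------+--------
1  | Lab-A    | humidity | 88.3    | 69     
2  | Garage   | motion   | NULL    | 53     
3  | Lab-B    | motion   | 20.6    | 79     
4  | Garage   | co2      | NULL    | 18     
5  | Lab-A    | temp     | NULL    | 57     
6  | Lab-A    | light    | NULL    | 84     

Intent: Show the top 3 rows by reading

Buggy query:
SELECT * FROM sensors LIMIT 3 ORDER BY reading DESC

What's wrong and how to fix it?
Bug: LIMIT must come after ORDER BY

Fix: Swap the clauses: ORDER BY first, then LIMIT

Corrected query:
SELECT * FROM sensors ORDER BY reading DESC LIMIT 3

Result:
id | location | kind     | reading | battery
---+----------+----------+---------+--------
1  | Lab-A    | humidity | 88.3    | 69     
3  | Lab-B    | motion   | 20.6    | 79     
2  | Garage   | motion   | NULL    | 53     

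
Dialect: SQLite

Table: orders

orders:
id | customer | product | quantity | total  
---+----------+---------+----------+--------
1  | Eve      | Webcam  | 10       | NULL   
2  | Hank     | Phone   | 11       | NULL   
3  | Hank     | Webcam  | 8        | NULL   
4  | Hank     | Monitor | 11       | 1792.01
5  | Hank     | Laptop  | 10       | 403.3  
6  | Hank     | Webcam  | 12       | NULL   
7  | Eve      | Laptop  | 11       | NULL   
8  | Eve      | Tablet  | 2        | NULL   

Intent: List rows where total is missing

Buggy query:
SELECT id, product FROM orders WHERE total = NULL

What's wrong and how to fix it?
Bug: Comparing to NULL with '=' never matches; NULL = NULL is unknown, not true

Fix: Use IS NULL to test for NULL

Corrected query:
SELECT id, product FROM orders WHERE total IS NULL

Result:
id | product
---+--------
1  | Webcam 
2  | Phone  
3  | Webcam 
6  | Webcam 
7  | Laptop 
8  | Tablet 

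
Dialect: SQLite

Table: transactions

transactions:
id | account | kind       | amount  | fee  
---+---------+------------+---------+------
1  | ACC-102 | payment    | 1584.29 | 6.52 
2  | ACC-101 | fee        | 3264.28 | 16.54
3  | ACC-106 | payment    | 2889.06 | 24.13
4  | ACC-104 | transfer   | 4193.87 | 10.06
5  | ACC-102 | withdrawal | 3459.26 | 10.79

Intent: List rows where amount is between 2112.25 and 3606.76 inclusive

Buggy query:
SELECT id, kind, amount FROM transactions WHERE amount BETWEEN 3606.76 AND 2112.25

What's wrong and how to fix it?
Bug: The bounds are reversed; BETWEEN a AND b requires a <= b to match anything

Fix: Swap the bounds so the smaller value comes first

Corrected query:
SELECT id, kind, amount FROM transactions WHERE amount BETWEEN 2112.25 AND 3606.76

Result:
id | kind       | amount 
---+------------+--------
2  | fee        | 3264.28
3  | payment    | 2889.06
5  | withdrawal | 3459.26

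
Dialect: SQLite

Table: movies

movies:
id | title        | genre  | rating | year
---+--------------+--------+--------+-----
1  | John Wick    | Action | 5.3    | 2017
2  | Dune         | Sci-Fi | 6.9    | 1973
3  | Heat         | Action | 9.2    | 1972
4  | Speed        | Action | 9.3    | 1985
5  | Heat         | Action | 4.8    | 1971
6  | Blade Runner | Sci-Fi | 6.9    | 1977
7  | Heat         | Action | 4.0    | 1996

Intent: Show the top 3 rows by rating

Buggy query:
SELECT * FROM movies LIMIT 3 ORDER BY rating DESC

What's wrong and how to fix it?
Bug: ORDER BY cannot follow LIMIT; LIMIT is the final clause

Fix: Sort with ORDER BY, then apply LIMIT

Corrected query:
SELECT * FROM movies ORDER BY rating DESC LIMIT 3

Result:
id | title | genre  | rating | year
---+-------+--------+--------+-----
4  | Speed | Action | 9.3    | 1985
3  | Heat  | Action | 9.2    | 1972
2  | Dune  | Sci-Fi | 6.9    | 1973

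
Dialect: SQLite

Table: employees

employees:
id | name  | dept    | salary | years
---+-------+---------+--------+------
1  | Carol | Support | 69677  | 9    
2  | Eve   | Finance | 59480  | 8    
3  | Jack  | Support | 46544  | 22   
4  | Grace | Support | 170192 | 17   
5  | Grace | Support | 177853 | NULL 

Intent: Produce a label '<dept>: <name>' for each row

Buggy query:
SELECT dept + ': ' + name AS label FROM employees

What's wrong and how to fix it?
Bug: '+' is numeric addition; on text columns SQLite converts them to 0 instead of concatenating

Fix: Use the || operator for string concatenation

Corrected query:
SELECT dept || ': ' || name AS label FROM employees

Result:
label         
--------------
Support: Carol
Finance: Eve  
Support: Jack 
Support: Grace
Support: Grace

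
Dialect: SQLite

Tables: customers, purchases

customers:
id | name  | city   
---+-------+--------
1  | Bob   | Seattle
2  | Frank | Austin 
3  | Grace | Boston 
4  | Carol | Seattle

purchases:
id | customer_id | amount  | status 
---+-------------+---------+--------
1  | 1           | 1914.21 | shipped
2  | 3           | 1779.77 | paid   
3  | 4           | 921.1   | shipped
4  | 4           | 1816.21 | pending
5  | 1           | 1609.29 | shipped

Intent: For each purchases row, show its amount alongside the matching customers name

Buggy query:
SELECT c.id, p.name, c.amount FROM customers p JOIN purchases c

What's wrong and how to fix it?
Bug: Missing join condition: each purchases row is matched to all customers rows instead of just its own

Fix: Specify the join condition linking the foreign key to the parent id

Corrected query:
SELECT c.id, p.name, c.amount FROM customers p JOIN purchases c ON c.customer_id = p.id

Result:
id | name  | amount 
---+-------+--------
1  | Bob   | 1914.21
2  | Grace | 1779.77
3  | Carol | 921.1  
4  | Carol | 1816.21
5  | Bob   | 1609.29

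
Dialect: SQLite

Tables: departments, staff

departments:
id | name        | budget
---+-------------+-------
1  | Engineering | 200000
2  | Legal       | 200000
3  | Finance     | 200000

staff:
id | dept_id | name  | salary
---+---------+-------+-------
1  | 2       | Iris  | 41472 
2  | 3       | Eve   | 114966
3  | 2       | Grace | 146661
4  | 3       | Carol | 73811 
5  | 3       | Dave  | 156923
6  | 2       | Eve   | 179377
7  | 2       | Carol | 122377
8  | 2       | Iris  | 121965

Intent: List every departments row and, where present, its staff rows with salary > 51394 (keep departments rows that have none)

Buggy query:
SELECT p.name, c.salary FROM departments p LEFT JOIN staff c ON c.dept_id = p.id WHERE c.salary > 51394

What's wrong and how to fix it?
Bug: Filtering c.salary in WHERE discards the NULL rows produced by LEFT JOIN, turning it into an inner join

Fix: Put 'c.salary > 51394' in the JOIN's ON clause instead of WHERE

Corrected query:
SELECT p.name, c.salary FROM departments p LEFT JOIN staff c ON c.dept_id = p.id AND c.salary > 51394

Result:
name        | salary
------------+-------
Engineering | NULL  
Legal       | 121965
Legal       | 122377
Legal       | 146661
Legal       | 179377
Finance     | 73811 
Finance     | 114966
Finance     | 156923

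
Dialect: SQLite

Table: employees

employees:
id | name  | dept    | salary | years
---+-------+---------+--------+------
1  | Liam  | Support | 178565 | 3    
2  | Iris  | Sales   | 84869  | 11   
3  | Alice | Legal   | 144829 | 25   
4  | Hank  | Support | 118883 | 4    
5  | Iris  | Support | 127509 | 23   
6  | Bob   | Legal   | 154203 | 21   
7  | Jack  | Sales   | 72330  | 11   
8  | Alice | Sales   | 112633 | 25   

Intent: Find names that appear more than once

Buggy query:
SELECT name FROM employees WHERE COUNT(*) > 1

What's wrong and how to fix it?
Bug: COUNT(*) is an aggregate and cannot be used in WHERE

Fix: Group first, then use HAVING for the count condition

Corrected query:
SELECT name FROM employees GROUP BY name HAVING COUNT(*) > 1

Result:
name 
-----
Alice
Iris 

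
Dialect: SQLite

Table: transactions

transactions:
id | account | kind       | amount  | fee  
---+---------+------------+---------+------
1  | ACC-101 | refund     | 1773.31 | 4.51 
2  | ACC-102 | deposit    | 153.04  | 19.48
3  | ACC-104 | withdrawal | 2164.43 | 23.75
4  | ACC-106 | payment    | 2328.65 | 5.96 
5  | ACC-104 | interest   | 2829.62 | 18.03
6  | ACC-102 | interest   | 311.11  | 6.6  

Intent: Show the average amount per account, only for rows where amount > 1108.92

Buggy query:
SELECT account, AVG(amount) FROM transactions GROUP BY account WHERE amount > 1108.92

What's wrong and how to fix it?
Bug: WHERE cannot follow GROUP BY

Fix: Place WHERE between FROM and GROUP BY

Corrected query:
SELECT account, AVG(amount) FROM transactions WHERE amount > 1108.92 GROUP BY account

Result:
account | AVG(amount)
--------+------------
ACC-101 | 1773.31    
ACC-104 | 2497.025   
ACC-106 | 2328.65    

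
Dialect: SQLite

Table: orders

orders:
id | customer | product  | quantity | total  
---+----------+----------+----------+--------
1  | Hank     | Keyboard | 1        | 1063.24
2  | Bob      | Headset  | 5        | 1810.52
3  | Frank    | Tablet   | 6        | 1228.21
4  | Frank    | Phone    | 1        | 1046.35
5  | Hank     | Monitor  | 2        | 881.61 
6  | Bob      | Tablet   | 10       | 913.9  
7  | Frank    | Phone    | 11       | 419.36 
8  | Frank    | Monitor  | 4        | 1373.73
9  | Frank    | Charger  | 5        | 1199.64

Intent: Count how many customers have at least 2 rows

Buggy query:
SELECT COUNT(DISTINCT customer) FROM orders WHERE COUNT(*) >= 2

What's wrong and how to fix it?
Bug: COUNT(*) cannot appear in WHERE; the per-group count doesn't exist yet

Fix: Use a subquery that GROUPs and filters with HAVING, then count its rows

Corrected query:
SELECT COUNT(*) FROM (SELECT customer FROM orders GROUP BY customer HAVING COUNT(*) >= 2)

Result:
COUNT(*)
--------
3       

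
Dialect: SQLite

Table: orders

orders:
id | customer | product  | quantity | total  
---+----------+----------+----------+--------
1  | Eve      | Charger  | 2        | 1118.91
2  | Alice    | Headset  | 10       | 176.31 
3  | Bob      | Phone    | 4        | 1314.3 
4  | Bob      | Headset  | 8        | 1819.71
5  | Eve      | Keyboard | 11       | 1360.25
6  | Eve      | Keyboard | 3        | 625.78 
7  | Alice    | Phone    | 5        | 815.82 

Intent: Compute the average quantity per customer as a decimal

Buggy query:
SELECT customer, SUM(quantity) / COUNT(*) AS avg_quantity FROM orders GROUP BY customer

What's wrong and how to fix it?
Bug: Both operands are integers, so '/' performs integer division and truncates

Fix: Multiply by 1.0 (or CAST to REAL) to force floating-point division

Corrected query:
SELECT customer, SUM(quantity) * 1.0 / COUNT(*) AS avg_quantity FROM orders GROUP BY customer

Result:
customer | avg_quantity
---------+-------------
Alice    | 7.5         
Bob      | 6           
Eve      | 5.333333    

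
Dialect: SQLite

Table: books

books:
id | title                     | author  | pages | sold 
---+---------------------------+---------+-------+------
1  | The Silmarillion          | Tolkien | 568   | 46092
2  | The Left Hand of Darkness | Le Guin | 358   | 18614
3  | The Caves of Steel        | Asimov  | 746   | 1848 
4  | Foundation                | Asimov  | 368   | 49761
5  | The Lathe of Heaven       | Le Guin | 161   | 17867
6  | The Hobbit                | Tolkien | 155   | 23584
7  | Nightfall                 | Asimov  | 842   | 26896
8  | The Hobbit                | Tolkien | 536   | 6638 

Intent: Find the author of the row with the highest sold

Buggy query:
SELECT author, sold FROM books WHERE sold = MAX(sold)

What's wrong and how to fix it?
Bug: MAX(sold) is an aggregate and cannot be used directly in WHERE

Fix: Wrap MAX in a scalar subquery so WHERE compares against a single value

Corrected query:
SELECT author, sold FROM books WHERE sold = (SELECT MAX(sold) FROM books)

Result:
author | sold 
-------+------
Asimov | 49761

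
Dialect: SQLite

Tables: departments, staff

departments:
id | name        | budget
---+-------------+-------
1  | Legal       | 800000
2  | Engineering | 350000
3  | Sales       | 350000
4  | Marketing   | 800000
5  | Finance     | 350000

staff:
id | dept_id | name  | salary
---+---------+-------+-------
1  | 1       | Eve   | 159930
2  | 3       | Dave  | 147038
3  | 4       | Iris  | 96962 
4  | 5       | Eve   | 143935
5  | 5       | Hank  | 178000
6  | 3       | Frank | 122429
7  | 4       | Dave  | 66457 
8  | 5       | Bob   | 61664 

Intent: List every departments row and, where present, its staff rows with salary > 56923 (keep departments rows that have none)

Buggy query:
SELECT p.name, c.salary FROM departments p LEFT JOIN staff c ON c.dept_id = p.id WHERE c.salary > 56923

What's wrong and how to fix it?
Bug: Filtering c.salary in WHERE discards the NULL rows produced by LEFT JOIN, turning it into an inner join

Fix: Move the right-table condition into the ON clause so unmatched parents are kept

Corrected query:
SELECT p.name, c.salary FROM departments p LEFT JOIN staff c ON c.dept_id = p.id AND c.salary > 56923

Result:
name        | salary
------------+-------
Legal       | 159930
Engineering | NULL  
Sales       | 122429
Sales       | 147038
Marketing   | 66457 
Marketing   | 96962 
Finance     | 61664 
Finance     | 143935
Finance     | 178000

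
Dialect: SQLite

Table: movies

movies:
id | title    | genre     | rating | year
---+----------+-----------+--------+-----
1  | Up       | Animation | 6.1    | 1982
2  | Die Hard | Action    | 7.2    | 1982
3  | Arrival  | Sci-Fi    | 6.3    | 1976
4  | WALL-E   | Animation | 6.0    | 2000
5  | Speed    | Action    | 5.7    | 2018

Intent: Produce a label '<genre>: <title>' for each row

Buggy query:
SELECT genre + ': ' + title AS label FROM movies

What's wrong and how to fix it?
Bug: SQLite uses || for string concatenation; + coerces text to numbers (yielding 0)

Fix: Use the || operator for string concatenation

Corrected query:
SELECT genre || ': ' || title AS label FROM movies

Result:
label            
-----------------
Animation: Up    
Action: Die Hard 
Sci-Fi: Arrival  
Animation: WALL-E
Action: Speed    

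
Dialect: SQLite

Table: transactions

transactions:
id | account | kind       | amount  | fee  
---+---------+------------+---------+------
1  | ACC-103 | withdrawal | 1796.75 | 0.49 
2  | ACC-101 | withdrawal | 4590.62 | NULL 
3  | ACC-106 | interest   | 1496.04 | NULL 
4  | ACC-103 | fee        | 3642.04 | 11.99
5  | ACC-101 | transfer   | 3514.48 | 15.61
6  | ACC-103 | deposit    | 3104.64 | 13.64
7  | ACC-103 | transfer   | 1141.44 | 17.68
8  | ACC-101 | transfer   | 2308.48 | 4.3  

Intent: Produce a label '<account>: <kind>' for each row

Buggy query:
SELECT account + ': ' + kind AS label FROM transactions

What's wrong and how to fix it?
Bug: SQLite uses || for string concatenation; + coerces text to numbers (yielding 0)

Fix: Replace + with || to concatenate text

Corrected query:
SELECT account || ': ' || kind AS label FROM transactions

Result:
label              
-------------------
ACC-103: withdrawal
ACC-101: withdrawal
ACC-106: interest  
ACC-103: fee       
ACC-101: transfer  
ACC-103: deposit   
ACC-103: transfer  
ACC-101: transfer  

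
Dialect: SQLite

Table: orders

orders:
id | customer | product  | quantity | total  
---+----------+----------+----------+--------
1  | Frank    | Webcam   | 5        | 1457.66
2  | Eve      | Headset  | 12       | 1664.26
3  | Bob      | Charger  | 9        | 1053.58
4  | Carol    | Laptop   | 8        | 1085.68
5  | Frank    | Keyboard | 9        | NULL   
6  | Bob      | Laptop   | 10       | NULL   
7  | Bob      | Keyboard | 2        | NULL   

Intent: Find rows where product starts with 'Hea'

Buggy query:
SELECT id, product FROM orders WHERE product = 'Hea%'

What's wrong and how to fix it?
Bug: '=' compares the literal string including the % character; pattern matching needs LIKE

Fix: Replace '=' with LIKE so 'Hea%' is treated as a pattern

Corrected query:
SELECT id, product FROM orders WHERE product LIKE 'Hea%'

Result:
id | product
---+--------
2  | Headset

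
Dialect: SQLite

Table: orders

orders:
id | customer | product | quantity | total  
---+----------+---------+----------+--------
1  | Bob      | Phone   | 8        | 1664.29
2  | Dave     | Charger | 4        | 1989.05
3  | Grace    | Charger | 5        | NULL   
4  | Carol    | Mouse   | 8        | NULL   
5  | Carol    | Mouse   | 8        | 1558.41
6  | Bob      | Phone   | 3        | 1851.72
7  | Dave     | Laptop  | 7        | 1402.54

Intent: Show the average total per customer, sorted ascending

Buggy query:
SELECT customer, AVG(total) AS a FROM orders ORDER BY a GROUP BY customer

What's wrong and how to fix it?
Bug: ORDER BY appears before GROUP BY; SQL clause order requires GROUP BY first

Fix: Move ORDER BY to the end, after GROUP BY

Corrected query:
SELECT customer, AVG(total) AS a FROM orders GROUP BY customer ORDER BY a

Result:
customer | a       
---------+---------
Grace    | NULL    
Carol    | 1558.41 
Dave     | 1695.795
Bob      | 1758.005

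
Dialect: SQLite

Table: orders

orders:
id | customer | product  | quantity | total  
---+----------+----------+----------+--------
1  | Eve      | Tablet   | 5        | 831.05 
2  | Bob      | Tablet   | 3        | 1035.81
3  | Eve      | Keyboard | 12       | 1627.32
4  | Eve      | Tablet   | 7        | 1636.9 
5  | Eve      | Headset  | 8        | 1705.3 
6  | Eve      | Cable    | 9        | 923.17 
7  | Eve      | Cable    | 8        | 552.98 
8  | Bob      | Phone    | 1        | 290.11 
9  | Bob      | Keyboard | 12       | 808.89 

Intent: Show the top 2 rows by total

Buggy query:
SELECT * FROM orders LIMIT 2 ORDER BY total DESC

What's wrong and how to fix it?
Bug: LIMIT must come after ORDER BY

Fix: Sort with ORDER BY, then apply LIMIT

Corrected query:
SELECT * FROM orders ORDER BY total DESC LIMIT 2

Result:
id | customer | product | quantity | total 
---+----------+---------+----------+-------
5  | Eve      | Headset | 8        | 1705.3
4  | Eve      | Tablet  | 7        | 1636.9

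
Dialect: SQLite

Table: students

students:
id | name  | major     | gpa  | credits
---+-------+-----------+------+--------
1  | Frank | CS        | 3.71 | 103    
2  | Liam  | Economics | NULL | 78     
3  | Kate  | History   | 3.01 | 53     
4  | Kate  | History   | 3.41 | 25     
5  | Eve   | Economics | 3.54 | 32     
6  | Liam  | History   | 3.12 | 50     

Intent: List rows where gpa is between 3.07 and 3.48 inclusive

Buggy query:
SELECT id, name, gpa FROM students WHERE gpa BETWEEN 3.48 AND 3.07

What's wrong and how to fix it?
Bug: The bounds are reversed; BETWEEN a AND b requires a <= b to match anything

Fix: Swap the bounds so the smaller value comes first

Corrected query:
SELECT id, name, gpa FROM students WHERE gpa BETWEEN 3.07 AND 3.48

Result:
id | name | gpa 
---+------+-----
4  | Kate | 3.41
6  | Liam | 3.12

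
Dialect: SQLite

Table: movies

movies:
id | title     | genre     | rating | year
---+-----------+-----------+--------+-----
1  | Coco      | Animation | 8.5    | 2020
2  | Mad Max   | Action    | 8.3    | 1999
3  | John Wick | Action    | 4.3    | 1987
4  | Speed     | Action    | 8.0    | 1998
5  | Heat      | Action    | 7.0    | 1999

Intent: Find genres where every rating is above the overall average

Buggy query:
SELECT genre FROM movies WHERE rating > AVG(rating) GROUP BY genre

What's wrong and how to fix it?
Bug: WHERE evaluates per row before aggregation, so AVG() is unavailable

Fix: Compute the overall average in a scalar subquery and compare each group's MIN against it in HAVING

Corrected query:
SELECT genre FROM movies GROUP BY genre HAVING MIN(rating) > (SELECT AVG(rating) FROM movies)

Result:
genre    
---------
Animation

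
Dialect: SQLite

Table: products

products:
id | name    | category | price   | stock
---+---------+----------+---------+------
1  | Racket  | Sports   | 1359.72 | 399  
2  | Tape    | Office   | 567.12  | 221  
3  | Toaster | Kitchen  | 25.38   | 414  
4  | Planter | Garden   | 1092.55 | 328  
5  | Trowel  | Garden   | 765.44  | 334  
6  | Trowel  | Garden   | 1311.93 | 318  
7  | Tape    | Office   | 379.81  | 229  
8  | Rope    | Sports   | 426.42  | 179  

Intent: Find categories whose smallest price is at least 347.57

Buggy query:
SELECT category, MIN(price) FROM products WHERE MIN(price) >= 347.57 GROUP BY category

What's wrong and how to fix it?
Bug: Aggregates like MIN are computed per group after WHERE runs

Fix: Replace WHERE with HAVING after the GROUP BY

Corrected query:
SELECT category, MIN(price) FROM products GROUP BY category HAVING MIN(price) >= 347.57

Result:
category | MIN(price)
---------+-----------
Garden   | 765.44    
Office   | 379.81    
Sports   | 426.42    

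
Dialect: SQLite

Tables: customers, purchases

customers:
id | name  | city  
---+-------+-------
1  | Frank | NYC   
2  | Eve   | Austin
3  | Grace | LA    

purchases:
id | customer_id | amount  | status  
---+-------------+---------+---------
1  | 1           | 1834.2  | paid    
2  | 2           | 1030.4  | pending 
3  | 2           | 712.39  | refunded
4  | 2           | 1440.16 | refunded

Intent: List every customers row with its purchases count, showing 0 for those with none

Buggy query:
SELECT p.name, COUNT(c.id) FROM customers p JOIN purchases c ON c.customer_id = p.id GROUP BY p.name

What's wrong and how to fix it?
Bug: An inner join excludes parents with zero children

Fix: Use LEFT JOIN so parents without children still appear (COUNT(c.id) gives 0)

Corrected query:
SELECT p.name, COUNT(c.id) FROM customers p LEFT JOIN purchases c ON c.customer_id = p.id GROUP BY p.name

Result:
name  | COUNT(c.id)
------+------------
Eve   | 3          
Frank | 1          
Grace | 0          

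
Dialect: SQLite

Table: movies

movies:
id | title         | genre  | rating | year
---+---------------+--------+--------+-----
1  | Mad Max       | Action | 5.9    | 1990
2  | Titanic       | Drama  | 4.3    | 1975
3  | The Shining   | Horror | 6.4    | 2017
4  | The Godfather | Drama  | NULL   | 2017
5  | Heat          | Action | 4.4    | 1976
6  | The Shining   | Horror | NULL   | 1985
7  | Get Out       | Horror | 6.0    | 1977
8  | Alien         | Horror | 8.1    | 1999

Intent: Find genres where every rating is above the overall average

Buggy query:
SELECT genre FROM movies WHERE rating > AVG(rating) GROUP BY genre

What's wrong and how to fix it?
Bug: WHERE evaluates per row before aggregation, so AVG() is unavailable

Fix: Use a subquery for AVG and a HAVING MIN(...) filter so the condition holds for every row in the group

Corrected query:
SELECT genre FROM movies GROUP BY genre HAVING MIN(rating) > (SELECT AVG(rating) FROM movies)

Result:
genre 
------
Horror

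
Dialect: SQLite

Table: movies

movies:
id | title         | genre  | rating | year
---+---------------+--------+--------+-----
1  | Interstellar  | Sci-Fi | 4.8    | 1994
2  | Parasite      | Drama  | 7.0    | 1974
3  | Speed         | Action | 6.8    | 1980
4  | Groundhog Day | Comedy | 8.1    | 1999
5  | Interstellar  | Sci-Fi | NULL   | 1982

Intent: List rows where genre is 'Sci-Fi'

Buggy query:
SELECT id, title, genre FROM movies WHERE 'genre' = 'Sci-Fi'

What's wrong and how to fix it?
Bug: Single quotes denote string literals in SQL; the column name is being compared as a constant string

Fix: Reference the column as genre without single quotes

Corrected query:
SELECT id, title, genre FROM movies WHERE genre = 'Sci-Fi'

Result:
id | title        | genre 
---+--------------+-------
1  | Interstellar | Sci-Fi
5  | Interstellar | Sci-Fi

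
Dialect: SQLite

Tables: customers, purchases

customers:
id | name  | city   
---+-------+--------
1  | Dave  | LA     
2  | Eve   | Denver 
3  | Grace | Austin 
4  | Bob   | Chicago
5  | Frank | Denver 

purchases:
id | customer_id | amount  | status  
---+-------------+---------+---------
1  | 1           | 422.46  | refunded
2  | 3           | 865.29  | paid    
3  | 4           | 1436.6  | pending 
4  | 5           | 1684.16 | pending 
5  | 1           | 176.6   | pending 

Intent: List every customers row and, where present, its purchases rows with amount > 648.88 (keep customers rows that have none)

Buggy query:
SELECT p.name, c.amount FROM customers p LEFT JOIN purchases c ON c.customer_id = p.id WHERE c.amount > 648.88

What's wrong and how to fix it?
Bug: A WHERE condition on the right-hand table after LEFT JOIN drops unmatched parents

Fix: Put 'c.amount > 648.88' in the JOIN's ON clause instead of WHERE

Corrected query:
SELECT p.name, c.amount FROM customers p LEFT JOIN purchases c ON c.customer_id = p.id AND c.amount > 648.88

Result:
name  | amount 
------+--------
Dave  | NULL   
Eve   | NULL   
Grace | 865.29 
Bob   | 1436.6 
Frank | 1684.16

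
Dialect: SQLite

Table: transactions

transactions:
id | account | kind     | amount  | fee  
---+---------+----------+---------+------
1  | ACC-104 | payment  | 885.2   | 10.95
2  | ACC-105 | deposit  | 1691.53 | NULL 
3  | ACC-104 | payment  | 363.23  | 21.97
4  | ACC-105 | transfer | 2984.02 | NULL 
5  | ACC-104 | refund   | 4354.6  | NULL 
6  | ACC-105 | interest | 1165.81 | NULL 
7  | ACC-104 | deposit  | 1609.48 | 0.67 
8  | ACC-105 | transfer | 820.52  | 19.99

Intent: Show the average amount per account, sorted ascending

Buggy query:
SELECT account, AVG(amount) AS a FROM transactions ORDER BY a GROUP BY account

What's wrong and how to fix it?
Bug: ORDER BY appears before GROUP BY; SQL clause order requires GROUP BY first

Fix: Reorder: SELECT … FROM … GROUP BY … ORDER BY …

Corrected query:
SELECT account, AVG(amount) AS a FROM transactions GROUP BY account ORDER BY a

Result:
account | a        
--------+----------
ACC-105 | 1665.47  
ACC-104 | 1803.1275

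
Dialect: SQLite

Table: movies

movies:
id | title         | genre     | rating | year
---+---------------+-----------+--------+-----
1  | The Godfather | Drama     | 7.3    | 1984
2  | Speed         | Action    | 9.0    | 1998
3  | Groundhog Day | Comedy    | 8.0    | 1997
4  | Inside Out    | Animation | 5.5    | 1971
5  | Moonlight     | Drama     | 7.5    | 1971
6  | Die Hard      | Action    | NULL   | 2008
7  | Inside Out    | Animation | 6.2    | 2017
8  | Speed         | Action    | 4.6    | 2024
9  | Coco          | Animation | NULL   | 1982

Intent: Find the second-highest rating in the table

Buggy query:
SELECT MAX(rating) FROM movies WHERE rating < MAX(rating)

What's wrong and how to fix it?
Bug: MAX(rating) on the right of the comparison is an aggregate-in-WHERE error

Fix: Put the inner MAX in a scalar subquery

Corrected query:
SELECT MAX(rating) FROM movies WHERE rating < (SELECT MAX(rating) FROM movies)

Result:
MAX(rating)
-----------
8          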